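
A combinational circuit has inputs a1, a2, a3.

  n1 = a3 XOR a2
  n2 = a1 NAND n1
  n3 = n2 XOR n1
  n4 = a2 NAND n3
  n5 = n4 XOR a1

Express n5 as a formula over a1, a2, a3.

(a2 NAND ((a1 NAND (a3 XOR a2)) XOR (a3 XOR a2))) XOR a1

n1 = a3 XOR a2
n2 = a1 NAND n1 = a1 NAND (a3 XOR a2)
n3 = n2 XOR n1 = (a1 NAND (a3 XOR a2)) XOR (a3 XOR a2)
n4 = a2 NAND n3 = a2 NAND ((a1 NAND (a3 XOR a2)) XOR (a3 XOR a2))
n5 = n4 XOR a1 = (a2 NAND ((a1 NAND (a3 XOR a2)) XOR (a3 XOR a2))) XOR a1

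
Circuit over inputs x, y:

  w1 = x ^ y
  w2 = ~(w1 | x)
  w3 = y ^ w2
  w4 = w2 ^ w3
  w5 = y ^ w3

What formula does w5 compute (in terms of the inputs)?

y ^ (y ^ (~((x ^ y) | x)))

w1 = x ^ y
w2 = ~(w1 | x) = ~((x ^ y) | x)
w3 = y ^ w2 = y ^ (~((x ^ y) | x))
w5 = y ^ w3 = y ^ (y ^ (~((x ^ y) | x)))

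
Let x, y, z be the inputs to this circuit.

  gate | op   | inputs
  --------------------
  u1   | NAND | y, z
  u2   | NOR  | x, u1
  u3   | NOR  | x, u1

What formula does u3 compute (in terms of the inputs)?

u1 = y NAND z
u3 = x NOR u1 = x NOR (y NAND z)

x NOR (y NAND z)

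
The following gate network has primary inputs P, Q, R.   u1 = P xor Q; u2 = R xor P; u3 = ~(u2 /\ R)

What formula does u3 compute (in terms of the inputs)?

u2 = R xor P
u3 = ~(u2 /\ R) = ~((R xor P) /\ R)

~((R xor P) /\ R)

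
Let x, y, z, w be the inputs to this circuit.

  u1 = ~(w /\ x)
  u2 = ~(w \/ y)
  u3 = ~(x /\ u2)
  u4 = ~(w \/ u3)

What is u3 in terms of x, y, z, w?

u2 = ~(w \/ y)
u3 = ~(x /\ u2) = ~(x /\ (~(w \/ y)))

~(x /\ (~(w \/ y)))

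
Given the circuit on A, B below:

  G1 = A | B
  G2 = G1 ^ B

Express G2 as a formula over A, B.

(A | B) ^ B

G1 = A | B
G2 = G1 ^ B = (A | B) ^ B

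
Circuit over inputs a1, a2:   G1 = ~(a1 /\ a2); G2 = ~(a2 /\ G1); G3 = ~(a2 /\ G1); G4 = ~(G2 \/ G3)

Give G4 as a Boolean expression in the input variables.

~((~(a2 /\ (~(a1 /\ a2)))) \/ (~(a2 /\ (~(a1 /\ a2)))))

G1 = ~(a1 /\ a2)
G2 = ~(a2 /\ G1) = ~(a2 /\ (~(a1 /\ a2)))
G3 = ~(a2 /\ G1) = ~(a2 /\ (~(a1 /\ a2)))
G4 = ~(G2 \/ G3) = ~((~(a2 /\ (~(a1 /\ a2)))) \/ (~(a2 /\ (~(a1 /\ a2)))))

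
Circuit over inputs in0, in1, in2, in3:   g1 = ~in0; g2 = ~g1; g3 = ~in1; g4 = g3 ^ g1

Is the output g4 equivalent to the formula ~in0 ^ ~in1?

g1 = ~in0
g3 = ~in1
g4 = g3 ^ g1 = ~in1 ^ ~in0
At in0=0, in1=0, in2=0, in3=0: circuit gives 0, formula gives 0.
At in0=0, in1=1, in2=0, in3=0: circuit gives 1, formula gives 1.
Agrees on all 16 inputs.

Yes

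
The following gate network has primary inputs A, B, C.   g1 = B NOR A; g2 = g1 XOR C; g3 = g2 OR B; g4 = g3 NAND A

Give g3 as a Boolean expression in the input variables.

((B NOR A) XOR C) OR B

g1 = B NOR A
g2 = g1 XOR C = (B NOR A) XOR C
g3 = g2 OR B = ((B NOR A) XOR C) OR B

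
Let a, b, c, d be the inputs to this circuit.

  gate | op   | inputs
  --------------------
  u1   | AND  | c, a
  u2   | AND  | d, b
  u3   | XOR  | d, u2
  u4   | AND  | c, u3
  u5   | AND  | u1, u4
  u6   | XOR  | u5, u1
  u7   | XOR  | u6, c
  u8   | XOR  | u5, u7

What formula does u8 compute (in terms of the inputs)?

((c AND a) AND (c AND (d XOR (d AND b)))) XOR ((((c AND a) AND (c AND (d XOR (d AND b)))) XOR (c AND a)) XOR c)

u1 = c AND a
u2 = d AND b
u3 = d XOR u2 = d XOR (d AND b)
u4 = c AND u3 = c AND (d XOR (d AND b))
u5 = u1 AND u4 = (c AND a) AND (c AND (d XOR (d AND b)))
u6 = u5 XOR u1 = ((c AND a) AND (c AND (d XOR (d AND b)))) XOR (c AND a)
u7 = u6 XOR c = (((c AND a) AND (c AND (d XOR (d AND b)))) XOR (c AND a)) XOR c
u8 = u5 XOR u7 = ((c AND a) AND (c AND (d XOR (d AND b)))) XOR ((((c AND a) AND (c AND (d XOR (d AND b)))) XOR (c AND a)) XOR c)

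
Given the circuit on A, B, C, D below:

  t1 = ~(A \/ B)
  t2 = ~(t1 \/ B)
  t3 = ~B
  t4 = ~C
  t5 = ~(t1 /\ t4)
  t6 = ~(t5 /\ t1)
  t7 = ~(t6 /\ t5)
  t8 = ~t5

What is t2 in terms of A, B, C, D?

~((~(A \/ B)) \/ B)

t1 = ~(A \/ B)
t2 = ~(t1 \/ B) = ~((~(A \/ B)) \/ B)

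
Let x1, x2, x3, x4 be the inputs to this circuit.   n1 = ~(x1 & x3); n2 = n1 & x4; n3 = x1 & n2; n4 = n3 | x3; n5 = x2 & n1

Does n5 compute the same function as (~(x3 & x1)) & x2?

n1 = ~(x1 & x3)
n5 = x2 & n1 = x2 & (~(x1 & x3))
At x1=0, x2=0, x3=0, x4=0: circuit gives 0, formula gives 0.
At x1=0, x2=1, x3=0, x4=0: circuit gives 1, formula gives 1.
Agrees on all 16 inputs.

Yes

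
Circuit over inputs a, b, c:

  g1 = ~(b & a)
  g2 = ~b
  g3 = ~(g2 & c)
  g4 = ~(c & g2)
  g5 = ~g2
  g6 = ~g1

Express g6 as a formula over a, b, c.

g1 = ~(b & a)
g6 = ~g1 = ~(~(b & a))

~(~(b & a))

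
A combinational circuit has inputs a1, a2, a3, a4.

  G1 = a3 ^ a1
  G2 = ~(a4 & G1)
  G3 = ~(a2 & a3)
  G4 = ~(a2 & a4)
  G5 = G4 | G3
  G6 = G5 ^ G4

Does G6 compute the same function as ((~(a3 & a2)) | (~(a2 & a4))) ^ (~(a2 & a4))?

Yes

G3 = ~(a2 & a3)
G4 = ~(a2 & a4)
G5 = G4 | G3 = (~(a2 & a4)) | (~(a2 & a3))
G6 = G5 ^ G4 = ((~(a2 & a4)) | (~(a2 & a3))) ^ (~(a2 & a4))
At a1=0, a2=0, a3=0, a4=0: circuit gives 0, formula gives 0.
At a1=0, a2=1, a3=0, a4=1: circuit gives 1, formula gives 1.
Agrees on all 16 inputs.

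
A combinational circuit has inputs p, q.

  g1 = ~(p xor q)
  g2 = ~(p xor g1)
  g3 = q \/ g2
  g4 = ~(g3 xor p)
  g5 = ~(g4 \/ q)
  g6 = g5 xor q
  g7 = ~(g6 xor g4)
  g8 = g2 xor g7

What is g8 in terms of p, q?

(~(p xor (~(p xor q)))) xor (~(((~((~((q \/ (~(p xor (~(p xor q))))) xor p)) \/ q)) xor q) xor (~((q \/ (~(p xor (~(p xor q))))) xor p))))

g1 = ~(p xor q)
g2 = ~(p xor g1) = ~(p xor (~(p xor q)))
g3 = q \/ g2 = q \/ (~(p xor (~(p xor q))))
g4 = ~(g3 xor p) = ~((q \/ (~(p xor (~(p xor q))))) xor p)
g5 = ~(g4 \/ q) = ~((~((q \/ (~(p xor (~(p xor q))))) xor p)) \/ q)
g6 = g5 xor q = (~((~((q \/ (~(p xor (~(p xor q))))) xor p)) \/ q)) xor q
g7 = ~(g6 xor g4) = ~(((~((~((q \/ (~(p xor (~(p xor q))))) xor p)) \/ q)) xor q) xor (~((q \/ (~(p xor (~(p xor q))))) xor p)))
g8 = g2 xor g7 = (~(p xor (~(p xor q)))) xor (~(((~((~((q \/ (~(p xor (~(p xor q))))) xor p)) \/ q)) xor q) xor (~((q \/ (~(p xor (~(p xor q))))) xor p))))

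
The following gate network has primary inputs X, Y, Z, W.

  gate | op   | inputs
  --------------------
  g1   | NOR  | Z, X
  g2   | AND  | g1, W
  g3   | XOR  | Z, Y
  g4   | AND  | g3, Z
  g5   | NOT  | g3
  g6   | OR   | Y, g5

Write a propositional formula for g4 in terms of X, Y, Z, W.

(Z XOR Y) AND Z

g3 = Z XOR Y
g4 = g3 AND Z = (Z XOR Y) AND Z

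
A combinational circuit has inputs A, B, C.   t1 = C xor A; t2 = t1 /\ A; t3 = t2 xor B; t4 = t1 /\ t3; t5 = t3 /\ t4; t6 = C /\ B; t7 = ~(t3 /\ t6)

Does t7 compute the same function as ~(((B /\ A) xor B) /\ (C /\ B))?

t1 = C xor A
t2 = t1 /\ A = (C xor A) /\ A
t3 = t2 xor B = ((C xor A) /\ A) xor B
t6 = C /\ B
t7 = ~(t3 /\ t6) = ~((((C xor A) /\ A) xor B) /\ (C /\ B))
At A=1, B=1, C=1: circuit gives 0, formula gives 1.

No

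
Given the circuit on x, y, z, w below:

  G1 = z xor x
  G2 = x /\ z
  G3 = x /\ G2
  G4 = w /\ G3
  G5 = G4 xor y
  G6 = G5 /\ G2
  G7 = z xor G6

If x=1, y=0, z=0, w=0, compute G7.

0

G2 = 1 /\ 0 = 0
G3 = 1 /\ 0 = 0
G4 = 0 /\ 0 = 0
G5 = 0 xor 0 = 0
G6 = 0 /\ 0 = 0
G7 = 0 xor 0 = 0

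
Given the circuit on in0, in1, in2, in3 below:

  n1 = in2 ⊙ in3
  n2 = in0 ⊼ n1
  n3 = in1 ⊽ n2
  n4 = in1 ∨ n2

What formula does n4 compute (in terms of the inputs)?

n1 = in2 ⊙ in3
n2 = in0 ⊼ n1 = in0 ⊼ (in2 ⊙ in3)
n4 = in1 ∨ n2 = in1 ∨ (in0 ⊼ (in2 ⊙ in3))

in1 ∨ (in0 ⊼ (in2 ⊙ in3))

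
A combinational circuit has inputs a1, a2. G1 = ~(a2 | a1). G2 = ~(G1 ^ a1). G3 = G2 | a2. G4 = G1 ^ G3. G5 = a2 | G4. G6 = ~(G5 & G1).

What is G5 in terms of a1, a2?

a2 | ((~(a2 | a1)) ^ ((~((~(a2 | a1)) ^ a1)) | a2))

G1 = ~(a2 | a1)
G2 = ~(G1 ^ a1) = ~((~(a2 | a1)) ^ a1)
G3 = G2 | a2 = (~((~(a2 | a1)) ^ a1)) | a2
G4 = G1 ^ G3 = (~(a2 | a1)) ^ ((~((~(a2 | a1)) ^ a1)) | a2)
G5 = a2 | G4 = a2 | ((~(a2 | a1)) ^ ((~((~(a2 | a1)) ^ a1)) | a2))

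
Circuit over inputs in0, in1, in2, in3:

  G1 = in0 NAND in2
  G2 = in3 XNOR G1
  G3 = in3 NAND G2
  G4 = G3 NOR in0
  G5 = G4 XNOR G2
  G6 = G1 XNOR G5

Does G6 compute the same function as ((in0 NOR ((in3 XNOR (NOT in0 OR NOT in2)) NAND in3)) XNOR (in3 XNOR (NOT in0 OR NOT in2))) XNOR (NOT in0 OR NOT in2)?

Yes

G1 = in0 NAND in2
G2 = in3 XNOR G1 = in3 XNOR (in0 NAND in2)
G3 = in3 NAND G2 = in3 NAND (in3 XNOR (in0 NAND in2))
G4 = G3 NOR in0 = (in3 NAND (in3 XNOR (in0 NAND in2))) NOR in0
G5 = G4 XNOR G2 = ((in3 NAND (in3 XNOR (in0 NAND in2))) NOR in0) XNOR (in3 XNOR (in0 NAND in2))
G6 = G1 XNOR G5 = (in0 NAND in2) XNOR (((in3 NAND (in3 XNOR (in0 NAND in2))) NOR in0) XNOR (in3 XNOR (in0 NAND in2)))
At in0=1, in1=0, in2=0, in3=1: circuit gives 0, formula gives 0.
At in0=0, in1=0, in2=0, in3=0: circuit gives 1, formula gives 1.
Agrees on all 16 inputs.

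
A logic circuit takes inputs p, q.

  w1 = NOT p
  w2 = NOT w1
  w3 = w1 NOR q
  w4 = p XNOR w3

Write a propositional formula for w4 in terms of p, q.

w1 = NOT p
w3 = w1 NOR q = NOT p NOR q
w4 = p XNOR w3 = p XNOR (NOT p NOR q)

p XNOR (NOT p NOR q)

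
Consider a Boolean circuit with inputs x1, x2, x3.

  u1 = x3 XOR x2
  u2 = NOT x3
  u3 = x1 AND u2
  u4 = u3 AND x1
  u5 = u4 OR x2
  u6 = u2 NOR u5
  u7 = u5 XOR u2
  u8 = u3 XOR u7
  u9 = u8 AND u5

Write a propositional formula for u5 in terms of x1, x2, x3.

((x1 AND NOT x3) AND x1) OR x2

u2 = NOT x3
u3 = x1 AND u2 = x1 AND NOT x3
u4 = u3 AND x1 = (x1 AND NOT x3) AND x1
u5 = u4 OR x2 = ((x1 AND NOT x3) AND x1) OR x2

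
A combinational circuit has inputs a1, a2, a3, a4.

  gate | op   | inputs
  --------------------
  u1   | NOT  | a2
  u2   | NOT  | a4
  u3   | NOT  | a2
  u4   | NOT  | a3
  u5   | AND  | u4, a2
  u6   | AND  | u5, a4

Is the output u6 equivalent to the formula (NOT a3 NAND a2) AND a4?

No

u4 = NOT a3
u5 = u4 AND a2 = NOT a3 AND a2
u6 = u5 AND a4 = (NOT a3 AND a2) AND a4
At a1=0, a2=0, a3=0, a4=1: circuit gives 0, formula gives 1.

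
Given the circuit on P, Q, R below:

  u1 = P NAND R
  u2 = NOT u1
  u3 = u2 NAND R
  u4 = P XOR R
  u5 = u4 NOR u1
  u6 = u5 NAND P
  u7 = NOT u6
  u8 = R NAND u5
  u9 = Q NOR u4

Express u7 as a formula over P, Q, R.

u1 = P NAND R
u4 = P XOR R
u5 = u4 NOR u1 = (P XOR R) NOR (P NAND R)
u6 = u5 NAND P = ((P XOR R) NOR (P NAND R)) NAND P
u7 = NOT u6 = NOT (((P XOR R) NOR (P NAND R)) NAND P)

NOT (((P XOR R) NOR (P NAND R)) NAND P)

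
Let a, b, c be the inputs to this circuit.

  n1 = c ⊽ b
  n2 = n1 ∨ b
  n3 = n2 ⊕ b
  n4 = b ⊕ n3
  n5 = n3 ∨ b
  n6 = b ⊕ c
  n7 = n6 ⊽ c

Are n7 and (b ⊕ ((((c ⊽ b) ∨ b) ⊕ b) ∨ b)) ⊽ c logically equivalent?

n6 = b ⊕ c
n7 = n6 ⊽ c = (b ⊕ c) ⊽ c
At a=0, b=0, c=0: circuit gives 1, formula gives 0.

No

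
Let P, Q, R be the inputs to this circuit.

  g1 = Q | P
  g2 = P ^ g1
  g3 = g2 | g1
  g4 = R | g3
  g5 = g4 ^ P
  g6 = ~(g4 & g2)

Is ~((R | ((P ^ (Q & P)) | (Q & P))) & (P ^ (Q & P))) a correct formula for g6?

No

g1 = Q | P
g2 = P ^ g1 = P ^ (Q | P)
g3 = g2 | g1 = (P ^ (Q | P)) | (Q | P)
g4 = R | g3 = R | ((P ^ (Q | P)) | (Q | P))
g6 = ~(g4 & g2) = ~((R | ((P ^ (Q | P)) | (Q | P))) & (P ^ (Q | P)))
At P=0, Q=1, R=0: circuit gives 0, formula gives 1.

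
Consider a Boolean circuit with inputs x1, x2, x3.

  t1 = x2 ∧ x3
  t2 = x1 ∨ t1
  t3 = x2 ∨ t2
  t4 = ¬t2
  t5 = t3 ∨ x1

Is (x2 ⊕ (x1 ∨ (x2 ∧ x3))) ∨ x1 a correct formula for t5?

No

t1 = x2 ∧ x3
t2 = x1 ∨ t1 = x1 ∨ (x2 ∧ x3)
t3 = x2 ∨ t2 = x2 ∨ (x1 ∨ (x2 ∧ x3))
t5 = t3 ∨ x1 = (x2 ∨ (x1 ∨ (x2 ∧ x3))) ∨ x1
At x1=0, x2=1, x3=1: circuit gives 1, formula gives 0.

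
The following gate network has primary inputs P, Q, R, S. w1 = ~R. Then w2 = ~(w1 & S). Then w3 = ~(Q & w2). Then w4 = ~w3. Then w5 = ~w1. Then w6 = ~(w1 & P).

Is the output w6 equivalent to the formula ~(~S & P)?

w1 = ~R
w6 = ~(w1 & P) = ~(~R & P)
At P=1, Q=0, R=0, S=1: circuit gives 0, formula gives 1.

No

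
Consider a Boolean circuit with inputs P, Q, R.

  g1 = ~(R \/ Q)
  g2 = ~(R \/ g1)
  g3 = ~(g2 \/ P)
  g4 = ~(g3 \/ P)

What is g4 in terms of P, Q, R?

g1 = ~(R \/ Q)
g2 = ~(R \/ g1) = ~(R \/ (~(R \/ Q)))
g3 = ~(g2 \/ P) = ~((~(R \/ (~(R \/ Q)))) \/ P)
g4 = ~(g3 \/ P) = ~((~((~(R \/ (~(R \/ Q)))) \/ P)) \/ P)

~((~((~(R \/ (~(R \/ Q)))) \/ P)) \/ P)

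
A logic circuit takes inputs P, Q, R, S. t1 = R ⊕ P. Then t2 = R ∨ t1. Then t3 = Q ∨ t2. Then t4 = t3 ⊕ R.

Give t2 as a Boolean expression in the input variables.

R ∨ (R ⊕ P)

t1 = R ⊕ P
t2 = R ∨ t1 = R ∨ (R ⊕ P)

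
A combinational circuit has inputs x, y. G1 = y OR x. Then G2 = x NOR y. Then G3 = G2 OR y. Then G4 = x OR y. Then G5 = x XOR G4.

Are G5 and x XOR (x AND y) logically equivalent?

G4 = x OR y
G5 = x XOR G4 = x XOR (x OR y)
At x=0, y=1: circuit gives 1, formula gives 0.

No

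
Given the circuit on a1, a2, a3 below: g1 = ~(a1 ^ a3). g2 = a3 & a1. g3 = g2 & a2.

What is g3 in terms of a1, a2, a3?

(a3 & a1) & a2

g2 = a3 & a1
g3 = g2 & a2 = (a3 & a1) & a2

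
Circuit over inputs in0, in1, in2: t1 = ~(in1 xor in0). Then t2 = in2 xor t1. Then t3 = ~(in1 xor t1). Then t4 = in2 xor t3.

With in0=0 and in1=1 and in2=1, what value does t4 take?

t1 = ~(1 xor 0) = 0
t3 = ~(1 xor 0) = 0
t4 = 1 xor 0 = 1

1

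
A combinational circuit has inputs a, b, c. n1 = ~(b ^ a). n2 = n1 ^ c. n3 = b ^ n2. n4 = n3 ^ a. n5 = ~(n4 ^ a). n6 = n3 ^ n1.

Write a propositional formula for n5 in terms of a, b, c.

~(((b ^ ((~(b ^ a)) ^ c)) ^ a) ^ a)

n1 = ~(b ^ a)
n2 = n1 ^ c = (~(b ^ a)) ^ c
n3 = b ^ n2 = b ^ ((~(b ^ a)) ^ c)
n4 = n3 ^ a = (b ^ ((~(b ^ a)) ^ c)) ^ a
n5 = ~(n4 ^ a) = ~(((b ^ ((~(b ^ a)) ^ c)) ^ a) ^ a)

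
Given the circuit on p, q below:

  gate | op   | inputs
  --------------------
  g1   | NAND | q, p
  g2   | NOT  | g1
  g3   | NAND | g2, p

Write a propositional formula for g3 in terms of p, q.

NOT (q NAND p) NAND p

g1 = q NAND p
g2 = NOT g1 = NOT (q NAND p)
g3 = g2 NAND p = NOT (q NAND p) NAND p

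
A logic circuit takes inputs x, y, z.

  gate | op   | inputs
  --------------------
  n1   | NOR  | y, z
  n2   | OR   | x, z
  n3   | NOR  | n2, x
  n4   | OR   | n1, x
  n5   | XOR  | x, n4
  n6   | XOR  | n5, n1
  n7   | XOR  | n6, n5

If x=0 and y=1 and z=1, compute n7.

n1 = 1 NOR 1 = 0
n4 = 0 OR 0 = 0
n5 = 0 XOR 0 = 0
n6 = 0 XOR 0 = 0
n7 = 0 XOR 0 = 0

0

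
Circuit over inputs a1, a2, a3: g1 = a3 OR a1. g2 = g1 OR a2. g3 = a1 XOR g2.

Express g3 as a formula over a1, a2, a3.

g1 = a3 OR a1
g2 = g1 OR a2 = (a3 OR a1) OR a2
g3 = a1 XOR g2 = a1 XOR ((a3 OR a1) OR a2)

a1 XOR ((a3 OR a1) OR a2)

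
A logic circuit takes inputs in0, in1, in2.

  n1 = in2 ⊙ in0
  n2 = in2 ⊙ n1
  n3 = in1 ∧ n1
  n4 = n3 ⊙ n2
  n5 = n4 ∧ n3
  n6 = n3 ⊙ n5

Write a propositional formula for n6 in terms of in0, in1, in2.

(in1 ∧ (in2 ⊙ in0)) ⊙ (((in1 ∧ (in2 ⊙ in0)) ⊙ (in2 ⊙ (in2 ⊙ in0))) ∧ (in1 ∧ (in2 ⊙ in0)))

n1 = in2 ⊙ in0
n2 = in2 ⊙ n1 = in2 ⊙ (in2 ⊙ in0)
n3 = in1 ∧ n1 = in1 ∧ (in2 ⊙ in0)
n4 = n3 ⊙ n2 = (in1 ∧ (in2 ⊙ in0)) ⊙ (in2 ⊙ (in2 ⊙ in0))
n5 = n4 ∧ n3 = ((in1 ∧ (in2 ⊙ in0)) ⊙ (in2 ⊙ (in2 ⊙ in0))) ∧ (in1 ∧ (in2 ⊙ in0))
n6 = n3 ⊙ n5 = (in1 ∧ (in2 ⊙ in0)) ⊙ (((in1 ∧ (in2 ⊙ in0)) ⊙ (in2 ⊙ (in2 ⊙ in0))) ∧ (in1 ∧ (in2 ⊙ in0)))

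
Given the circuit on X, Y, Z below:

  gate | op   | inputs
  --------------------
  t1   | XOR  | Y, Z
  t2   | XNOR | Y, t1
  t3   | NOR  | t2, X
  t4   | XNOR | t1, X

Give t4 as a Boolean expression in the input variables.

(Y XOR Z) XNOR X

t1 = Y XOR Z
t4 = t1 XNOR X = (Y XOR Z) XNOR X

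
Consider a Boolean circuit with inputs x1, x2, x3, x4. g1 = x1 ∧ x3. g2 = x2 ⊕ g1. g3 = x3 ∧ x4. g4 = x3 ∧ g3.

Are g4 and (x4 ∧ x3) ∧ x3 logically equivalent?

g3 = x3 ∧ x4
g4 = x3 ∧ g3 = x3 ∧ (x3 ∧ x4)
At x1=0, x2=0, x3=0, x4=0: circuit gives 0, formula gives 0.
At x1=0, x2=0, x3=1, x4=1: circuit gives 1, formula gives 1.
Agrees on all 16 inputs.

Yes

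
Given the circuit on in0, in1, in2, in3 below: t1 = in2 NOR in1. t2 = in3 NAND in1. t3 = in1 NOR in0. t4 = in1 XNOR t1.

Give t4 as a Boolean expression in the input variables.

in1 XNOR (in2 NOR in1)

t1 = in2 NOR in1
t4 = in1 XNOR t1 = in1 XNOR (in2 NOR in1)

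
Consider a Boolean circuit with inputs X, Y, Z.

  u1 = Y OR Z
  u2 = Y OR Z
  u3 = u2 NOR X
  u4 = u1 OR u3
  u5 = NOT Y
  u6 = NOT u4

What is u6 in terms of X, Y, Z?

NOT ((Y OR Z) OR ((Y OR Z) NOR X))

u1 = Y OR Z
u2 = Y OR Z
u3 = u2 NOR X = (Y OR Z) NOR X
u4 = u1 OR u3 = (Y OR Z) OR ((Y OR Z) NOR X)
u6 = NOT u4 = NOT ((Y OR Z) OR ((Y OR Z) NOR X))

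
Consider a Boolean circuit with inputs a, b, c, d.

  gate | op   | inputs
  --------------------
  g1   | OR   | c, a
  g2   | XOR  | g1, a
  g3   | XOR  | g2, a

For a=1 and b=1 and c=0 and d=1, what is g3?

g1 = 0 OR 1 = 1
g2 = 1 XOR 1 = 0
g3 = 0 XOR 1 = 1

1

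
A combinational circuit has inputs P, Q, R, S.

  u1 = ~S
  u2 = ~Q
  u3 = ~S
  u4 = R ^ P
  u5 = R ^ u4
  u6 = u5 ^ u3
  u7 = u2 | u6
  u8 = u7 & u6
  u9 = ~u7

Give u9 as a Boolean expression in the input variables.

u2 = ~Q
u3 = ~S
u4 = R ^ P
u5 = R ^ u4 = R ^ (R ^ P)
u6 = u5 ^ u3 = (R ^ (R ^ P)) ^ ~S
u7 = u2 | u6 = ~Q | ((R ^ (R ^ P)) ^ ~S)
u9 = ~u7 = ~(~Q | ((R ^ (R ^ P)) ^ ~S))

~(~Q | ((R ^ (R ^ P)) ^ ~S))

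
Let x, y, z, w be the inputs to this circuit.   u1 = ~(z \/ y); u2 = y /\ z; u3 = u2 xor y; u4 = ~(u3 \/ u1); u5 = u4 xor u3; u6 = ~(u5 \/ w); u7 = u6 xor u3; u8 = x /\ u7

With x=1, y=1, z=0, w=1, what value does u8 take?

u1 = ~(0 \/ 1) = 0
u2 = 1 /\ 0 = 0
u3 = 0 xor 1 = 1
u4 = ~(1 \/ 0) = 0
u5 = 0 xor 1 = 1
u6 = ~(1 \/ 1) = 0
u7 = 0 xor 1 = 1
u8 = 1 /\ 1 = 1

1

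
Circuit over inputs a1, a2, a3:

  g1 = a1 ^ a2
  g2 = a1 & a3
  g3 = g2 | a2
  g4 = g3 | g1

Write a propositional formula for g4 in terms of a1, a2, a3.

((a1 & a3) | a2) | (a1 ^ a2)

g1 = a1 ^ a2
g2 = a1 & a3
g3 = g2 | a2 = (a1 & a3) | a2
g4 = g3 | g1 = ((a1 & a3) | a2) | (a1 ^ a2)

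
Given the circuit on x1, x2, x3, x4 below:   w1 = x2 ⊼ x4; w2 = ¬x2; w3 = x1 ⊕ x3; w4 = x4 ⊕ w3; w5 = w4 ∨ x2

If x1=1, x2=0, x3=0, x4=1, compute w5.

w3 = 1 ⊕ 0 = 1
w4 = 1 ⊕ 1 = 0
w5 = 0 ∨ 0 = 0

0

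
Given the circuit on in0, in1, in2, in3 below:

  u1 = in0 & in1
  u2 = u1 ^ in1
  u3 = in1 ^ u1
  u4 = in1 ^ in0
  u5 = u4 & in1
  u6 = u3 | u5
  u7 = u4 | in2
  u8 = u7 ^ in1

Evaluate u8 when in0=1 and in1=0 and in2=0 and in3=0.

u4 = 0 ^ 1 = 1
u7 = 1 | 0 = 1
u8 = 1 ^ 0 = 1

1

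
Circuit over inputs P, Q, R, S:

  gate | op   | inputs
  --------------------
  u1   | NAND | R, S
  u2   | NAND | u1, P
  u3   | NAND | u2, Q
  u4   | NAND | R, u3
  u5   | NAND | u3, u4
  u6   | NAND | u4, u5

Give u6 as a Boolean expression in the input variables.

(R NAND (((R NAND S) NAND P) NAND Q)) NAND ((((R NAND S) NAND P) NAND Q) NAND (R NAND (((R NAND S) NAND P) NAND Q)))

u1 = R NAND S
u2 = u1 NAND P = (R NAND S) NAND P
u3 = u2 NAND Q = ((R NAND S) NAND P) NAND Q
u4 = R NAND u3 = R NAND (((R NAND S) NAND P) NAND Q)
u5 = u3 NAND u4 = (((R NAND S) NAND P) NAND Q) NAND (R NAND (((R NAND S) NAND P) NAND Q))
u6 = u4 NAND u5 = (R NAND (((R NAND S) NAND P) NAND Q)) NAND ((((R NAND S) NAND P) NAND Q) NAND (R NAND (((R NAND S) NAND P) NAND Q)))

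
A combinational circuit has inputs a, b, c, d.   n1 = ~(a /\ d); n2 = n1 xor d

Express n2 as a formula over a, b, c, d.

n1 = ~(a /\ d)
n2 = n1 xor d = (~(a /\ d)) xor d

(~(a /\ d)) xor d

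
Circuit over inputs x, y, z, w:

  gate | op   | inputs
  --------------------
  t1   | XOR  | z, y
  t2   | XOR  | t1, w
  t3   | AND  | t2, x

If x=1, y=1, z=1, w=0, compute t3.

t1 = 1 XOR 1 = 0
t2 = 0 XOR 0 = 0
t3 = 0 AND 1 = 0

0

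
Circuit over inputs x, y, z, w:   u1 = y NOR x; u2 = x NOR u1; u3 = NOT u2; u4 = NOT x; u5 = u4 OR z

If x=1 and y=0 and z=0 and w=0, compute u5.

0

u4 = NOT 1 = 0
u5 = 0 OR 0 = 0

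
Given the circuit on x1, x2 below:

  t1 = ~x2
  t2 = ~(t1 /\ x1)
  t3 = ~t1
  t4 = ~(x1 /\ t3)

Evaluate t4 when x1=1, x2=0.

1

t1 = ~0 = 1
t3 = ~1 = 0
t4 = ~(1 /\ 0) = 1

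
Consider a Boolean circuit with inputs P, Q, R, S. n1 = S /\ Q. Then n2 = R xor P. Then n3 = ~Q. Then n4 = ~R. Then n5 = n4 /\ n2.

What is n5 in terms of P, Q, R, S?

n2 = R xor P
n4 = ~R
n5 = n4 /\ n2 = ~R /\ (R xor P)

~R /\ (R xor P)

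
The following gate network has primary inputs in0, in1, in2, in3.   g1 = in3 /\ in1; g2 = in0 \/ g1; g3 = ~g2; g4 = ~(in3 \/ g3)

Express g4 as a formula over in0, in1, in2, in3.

g1 = in3 /\ in1
g2 = in0 \/ g1 = in0 \/ (in3 /\ in1)
g3 = ~g2 = ~(in0 \/ (in3 /\ in1))
g4 = ~(in3 \/ g3) = ~(in3 \/ ~(in0 \/ (in3 /\ in1)))

~(in3 \/ ~(in0 \/ (in3 /\ in1)))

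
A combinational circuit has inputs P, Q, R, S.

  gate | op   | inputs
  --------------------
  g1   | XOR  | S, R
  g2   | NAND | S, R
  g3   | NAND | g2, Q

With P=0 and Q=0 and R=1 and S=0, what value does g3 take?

g2 = 0 NAND 1 = 1
g3 = 1 NAND 0 = 1

1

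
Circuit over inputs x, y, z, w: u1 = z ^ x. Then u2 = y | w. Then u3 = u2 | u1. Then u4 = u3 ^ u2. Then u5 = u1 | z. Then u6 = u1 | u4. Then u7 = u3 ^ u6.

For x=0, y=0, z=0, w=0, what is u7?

u1 = 0 ^ 0 = 0
u2 = 0 | 0 = 0
u3 = 0 | 0 = 0
u4 = 0 ^ 0 = 0
u6 = 0 | 0 = 0
u7 = 0 ^ 0 = 0

0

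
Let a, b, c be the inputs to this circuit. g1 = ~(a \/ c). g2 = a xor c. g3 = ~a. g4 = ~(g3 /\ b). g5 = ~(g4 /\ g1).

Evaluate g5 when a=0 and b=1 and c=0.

g1 = ~(0 \/ 0) = 1
g3 = ~0 = 1
g4 = ~(1 /\ 1) = 0
g5 = ~(0 /\ 1) = 1

1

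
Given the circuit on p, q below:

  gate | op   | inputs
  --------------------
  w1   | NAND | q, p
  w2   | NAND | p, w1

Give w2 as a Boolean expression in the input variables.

p NAND (q NAND p)

w1 = q NAND p
w2 = p NAND w1 = p NAND (q NAND p)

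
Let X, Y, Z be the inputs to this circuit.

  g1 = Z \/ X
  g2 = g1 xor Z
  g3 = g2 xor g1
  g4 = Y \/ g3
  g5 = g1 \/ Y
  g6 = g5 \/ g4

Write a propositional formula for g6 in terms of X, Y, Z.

g1 = Z \/ X
g2 = g1 xor Z = (Z \/ X) xor Z
g3 = g2 xor g1 = ((Z \/ X) xor Z) xor (Z \/ X)
g4 = Y \/ g3 = Y \/ (((Z \/ X) xor Z) xor (Z \/ X))
g5 = g1 \/ Y = (Z \/ X) \/ Y
g6 = g5 \/ g4 = ((Z \/ X) \/ Y) \/ (Y \/ (((Z \/ X) xor Z) xor (Z \/ X)))

((Z \/ X) \/ Y) \/ (Y \/ (((Z \/ X) xor Z) xor (Z \/ X)))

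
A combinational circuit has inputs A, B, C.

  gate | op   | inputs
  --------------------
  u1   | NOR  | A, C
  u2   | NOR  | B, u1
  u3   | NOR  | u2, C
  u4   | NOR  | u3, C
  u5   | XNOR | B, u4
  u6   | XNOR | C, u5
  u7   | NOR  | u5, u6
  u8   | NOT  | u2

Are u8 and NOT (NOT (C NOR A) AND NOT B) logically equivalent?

Yes

u1 = A NOR C
u2 = B NOR u1 = B NOR (A NOR C)
u8 = NOT u2 = NOT (B NOR (A NOR C))
At A=0, B=0, C=1: circuit gives 0, formula gives 0.
At A=0, B=0, C=0: circuit gives 1, formula gives 1.
Agrees on all 8 inputs.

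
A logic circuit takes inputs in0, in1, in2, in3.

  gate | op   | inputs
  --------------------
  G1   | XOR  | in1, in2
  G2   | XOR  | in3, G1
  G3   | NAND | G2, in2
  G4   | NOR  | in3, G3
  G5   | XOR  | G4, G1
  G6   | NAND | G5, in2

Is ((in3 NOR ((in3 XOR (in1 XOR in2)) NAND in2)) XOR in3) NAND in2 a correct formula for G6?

G1 = in1 XOR in2
G2 = in3 XOR G1 = in3 XOR (in1 XOR in2)
G3 = G2 NAND in2 = (in3 XOR (in1 XOR in2)) NAND in2
G4 = in3 NOR G3 = in3 NOR ((in3 XOR (in1 XOR in2)) NAND in2)
G5 = G4 XOR G1 = (in3 NOR ((in3 XOR (in1 XOR in2)) NAND in2)) XOR (in1 XOR in2)
G6 = G5 NAND in2 = ((in3 NOR ((in3 XOR (in1 XOR in2)) NAND in2)) XOR (in1 XOR in2)) NAND in2
At in0=0, in1=0, in2=1, in3=0: circuit gives 1, formula gives 0.

No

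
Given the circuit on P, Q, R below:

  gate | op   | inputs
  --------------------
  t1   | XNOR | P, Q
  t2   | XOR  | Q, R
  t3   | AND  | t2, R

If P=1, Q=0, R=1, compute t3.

t2 = 0 XOR 1 = 1
t3 = 1 AND 1 = 1

1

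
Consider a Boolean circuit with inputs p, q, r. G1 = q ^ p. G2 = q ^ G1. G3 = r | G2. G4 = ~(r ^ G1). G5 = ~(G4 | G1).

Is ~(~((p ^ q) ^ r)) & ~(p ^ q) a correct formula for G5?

G1 = q ^ p
G4 = ~(r ^ G1) = ~(r ^ (q ^ p))
G5 = ~(G4 | G1) = ~((~(r ^ (q ^ p))) | (q ^ p))
At p=0, q=0, r=0: circuit gives 0, formula gives 0.
At p=0, q=0, r=1: circuit gives 1, formula gives 1.
Agrees on all 8 inputs.

Yes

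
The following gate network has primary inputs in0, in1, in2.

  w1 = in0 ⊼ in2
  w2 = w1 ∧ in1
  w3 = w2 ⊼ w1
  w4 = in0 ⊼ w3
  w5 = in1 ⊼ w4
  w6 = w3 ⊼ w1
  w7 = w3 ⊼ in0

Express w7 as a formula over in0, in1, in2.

w1 = in0 ⊼ in2
w2 = w1 ∧ in1 = (in0 ⊼ in2) ∧ in1
w3 = w2 ⊼ w1 = ((in0 ⊼ in2) ∧ in1) ⊼ (in0 ⊼ in2)
w7 = w3 ⊼ in0 = (((in0 ⊼ in2) ∧ in1) ⊼ (in0 ⊼ in2)) ⊼ in0

(((in0 ⊼ in2) ∧ in1) ⊼ (in0 ⊼ in2)) ⊼ in0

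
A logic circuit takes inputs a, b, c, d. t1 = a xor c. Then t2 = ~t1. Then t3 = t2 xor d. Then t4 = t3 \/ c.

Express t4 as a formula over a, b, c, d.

t1 = a xor c
t2 = ~t1 = ~(a xor c)
t3 = t2 xor d = ~(a xor c) xor d
t4 = t3 \/ c = (~(a xor c) xor d) \/ c

(~(a xor c) xor d) \/ c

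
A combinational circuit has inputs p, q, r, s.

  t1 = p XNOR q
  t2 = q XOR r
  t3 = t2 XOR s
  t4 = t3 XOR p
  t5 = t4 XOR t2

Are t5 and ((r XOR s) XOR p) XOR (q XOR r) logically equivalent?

No

t2 = q XOR r
t3 = t2 XOR s = (q XOR r) XOR s
t4 = t3 XOR p = ((q XOR r) XOR s) XOR p
t5 = t4 XOR t2 = (((q XOR r) XOR s) XOR p) XOR (q XOR r)
At p=0, q=1, r=0, s=0: circuit gives 0, formula gives 1.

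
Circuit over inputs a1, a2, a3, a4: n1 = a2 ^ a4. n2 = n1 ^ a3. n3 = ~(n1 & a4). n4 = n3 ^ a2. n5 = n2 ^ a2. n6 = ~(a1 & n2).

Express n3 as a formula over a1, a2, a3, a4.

~((a2 ^ a4) & a4)

n1 = a2 ^ a4
n3 = ~(n1 & a4) = ~((a2 ^ a4) & a4)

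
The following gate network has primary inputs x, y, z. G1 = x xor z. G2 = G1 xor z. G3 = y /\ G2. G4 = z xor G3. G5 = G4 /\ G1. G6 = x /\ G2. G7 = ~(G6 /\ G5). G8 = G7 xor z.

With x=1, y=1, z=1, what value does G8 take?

G1 = 1 xor 1 = 0
G2 = 0 xor 1 = 1
G3 = 1 /\ 1 = 1
G4 = 1 xor 1 = 0
G5 = 0 /\ 0 = 0
G6 = 1 /\ 1 = 1
G7 = ~(1 /\ 0) = 1
G8 = 1 xor 1 = 0

0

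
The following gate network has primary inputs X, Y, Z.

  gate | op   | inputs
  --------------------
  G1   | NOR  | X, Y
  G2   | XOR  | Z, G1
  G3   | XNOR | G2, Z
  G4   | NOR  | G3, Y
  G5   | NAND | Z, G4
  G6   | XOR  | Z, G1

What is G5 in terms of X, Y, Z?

G1 = X NOR Y
G2 = Z XOR G1 = Z XOR (X NOR Y)
G3 = G2 XNOR Z = (Z XOR (X NOR Y)) XNOR Z
G4 = G3 NOR Y = ((Z XOR (X NOR Y)) XNOR Z) NOR Y
G5 = Z NAND G4 = Z NAND (((Z XOR (X NOR Y)) XNOR Z) NOR Y)

Z NAND (((Z XOR (X NOR Y)) XNOR Z) NOR Y)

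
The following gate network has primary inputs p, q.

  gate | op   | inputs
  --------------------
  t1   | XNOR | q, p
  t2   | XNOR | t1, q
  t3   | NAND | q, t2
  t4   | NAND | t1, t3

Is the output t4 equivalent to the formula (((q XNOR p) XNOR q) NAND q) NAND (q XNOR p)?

Yes

t1 = q XNOR p
t2 = t1 XNOR q = (q XNOR p) XNOR q
t3 = q NAND t2 = q NAND ((q XNOR p) XNOR q)
t4 = t1 NAND t3 = (q XNOR p) NAND (q NAND ((q XNOR p) XNOR q))
At p=0, q=0: circuit gives 0, formula gives 0.
At p=0, q=1: circuit gives 1, formula gives 1.
Agrees on all 4 inputs.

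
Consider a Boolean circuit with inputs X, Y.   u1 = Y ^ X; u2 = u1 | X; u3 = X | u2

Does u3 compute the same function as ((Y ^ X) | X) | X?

Yes

u1 = Y ^ X
u2 = u1 | X = (Y ^ X) | X
u3 = X | u2 = X | ((Y ^ X) | X)
At X=0, Y=0: circuit gives 0, formula gives 0.
At X=0, Y=1: circuit gives 1, formula gives 1.
Agrees on all 4 inputs.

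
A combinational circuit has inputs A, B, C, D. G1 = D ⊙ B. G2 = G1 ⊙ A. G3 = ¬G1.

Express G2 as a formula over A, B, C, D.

G1 = D ⊙ B
G2 = G1 ⊙ A = (D ⊙ B) ⊙ A

(D ⊙ B) ⊙ A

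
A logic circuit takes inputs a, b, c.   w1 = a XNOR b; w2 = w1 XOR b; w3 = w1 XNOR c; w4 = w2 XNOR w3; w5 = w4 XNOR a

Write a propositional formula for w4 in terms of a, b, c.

((a XNOR b) XOR b) XNOR ((a XNOR b) XNOR c)

w1 = a XNOR b
w2 = w1 XOR b = (a XNOR b) XOR b
w3 = w1 XNOR c = (a XNOR b) XNOR c
w4 = w2 XNOR w3 = ((a XNOR b) XOR b) XNOR ((a XNOR b) XNOR c)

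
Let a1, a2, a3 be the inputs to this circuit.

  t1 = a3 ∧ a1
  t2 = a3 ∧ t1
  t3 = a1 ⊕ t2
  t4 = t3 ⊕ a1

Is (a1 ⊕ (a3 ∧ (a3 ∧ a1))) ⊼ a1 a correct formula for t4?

No

t1 = a3 ∧ a1
t2 = a3 ∧ t1 = a3 ∧ (a3 ∧ a1)
t3 = a1 ⊕ t2 = a1 ⊕ (a3 ∧ (a3 ∧ a1))
t4 = t3 ⊕ a1 = (a1 ⊕ (a3 ∧ (a3 ∧ a1))) ⊕ a1
At a1=0, a2=0, a3=0: circuit gives 0, formula gives 1.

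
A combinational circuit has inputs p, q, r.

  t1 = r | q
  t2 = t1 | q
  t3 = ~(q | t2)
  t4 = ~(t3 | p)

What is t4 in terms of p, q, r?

t1 = r | q
t2 = t1 | q = (r | q) | q
t3 = ~(q | t2) = ~(q | ((r | q) | q))
t4 = ~(t3 | p) = ~((~(q | ((r | q) | q))) | p)

~((~(q | ((r | q) | q))) | p)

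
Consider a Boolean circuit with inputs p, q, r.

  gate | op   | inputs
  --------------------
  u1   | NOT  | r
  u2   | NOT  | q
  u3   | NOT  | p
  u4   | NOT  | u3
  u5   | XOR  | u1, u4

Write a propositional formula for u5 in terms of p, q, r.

NOT r XOR NOT NOT p

u1 = NOT r
u3 = NOT p
u4 = NOT u3 = NOT NOT p
u5 = u1 XOR u4 = NOT r XOR NOT NOT p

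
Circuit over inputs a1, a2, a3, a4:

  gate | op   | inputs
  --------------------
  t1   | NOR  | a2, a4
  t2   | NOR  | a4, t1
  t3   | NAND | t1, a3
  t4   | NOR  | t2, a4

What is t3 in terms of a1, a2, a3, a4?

(a2 NOR a4) NAND a3

t1 = a2 NOR a4
t3 = t1 NAND a3 = (a2 NOR a4) NAND a3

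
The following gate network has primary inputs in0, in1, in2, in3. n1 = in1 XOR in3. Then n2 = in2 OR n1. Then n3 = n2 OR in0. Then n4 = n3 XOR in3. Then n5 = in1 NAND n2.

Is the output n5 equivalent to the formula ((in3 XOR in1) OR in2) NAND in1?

n1 = in1 XOR in3
n2 = in2 OR n1 = in2 OR (in1 XOR in3)
n5 = in1 NAND n2 = in1 NAND (in2 OR (in1 XOR in3))
At in0=0, in1=1, in2=0, in3=0: circuit gives 0, formula gives 0.
At in0=0, in1=0, in2=0, in3=0: circuit gives 1, formula gives 1.
Agrees on all 16 inputs.

Yes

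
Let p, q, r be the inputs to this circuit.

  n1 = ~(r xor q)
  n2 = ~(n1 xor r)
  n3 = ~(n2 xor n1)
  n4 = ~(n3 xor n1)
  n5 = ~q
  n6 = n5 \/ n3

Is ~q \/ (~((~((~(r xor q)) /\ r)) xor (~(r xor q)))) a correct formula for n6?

No

n1 = ~(r xor q)
n2 = ~(n1 xor r) = ~((~(r xor q)) xor r)
n3 = ~(n2 xor n1) = ~((~((~(r xor q)) xor r)) xor (~(r xor q)))
n5 = ~q
n6 = n5 \/ n3 = ~q \/ (~((~((~(r xor q)) xor r)) xor (~(r xor q))))
At p=0, q=1, r=1: circuit gives 1, formula gives 0.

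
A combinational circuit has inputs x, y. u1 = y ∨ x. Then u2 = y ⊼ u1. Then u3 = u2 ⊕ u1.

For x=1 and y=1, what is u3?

u1 = 1 ∨ 1 = 1
u2 = 1 ⊼ 1 = 0
u3 = 0 ⊕ 1 = 1

1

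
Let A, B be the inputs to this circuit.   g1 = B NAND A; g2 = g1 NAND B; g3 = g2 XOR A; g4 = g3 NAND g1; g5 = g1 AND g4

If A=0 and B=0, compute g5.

g1 = 0 NAND 0 = 1
g2 = 1 NAND 0 = 1
g3 = 1 XOR 0 = 1
g4 = 1 NAND 1 = 0
g5 = 1 AND 0 = 0

0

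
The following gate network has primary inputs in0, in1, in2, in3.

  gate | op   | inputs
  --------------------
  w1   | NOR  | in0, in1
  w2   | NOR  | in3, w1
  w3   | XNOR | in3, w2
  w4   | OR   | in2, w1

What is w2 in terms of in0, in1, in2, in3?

w1 = in0 NOR in1
w2 = in3 NOR w1 = in3 NOR (in0 NOR in1)

in3 NOR (in0 NOR in1)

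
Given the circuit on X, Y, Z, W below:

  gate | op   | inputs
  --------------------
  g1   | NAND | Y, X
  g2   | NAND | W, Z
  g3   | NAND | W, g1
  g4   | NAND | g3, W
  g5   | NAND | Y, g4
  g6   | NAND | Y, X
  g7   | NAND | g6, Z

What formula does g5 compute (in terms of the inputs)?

Y NAND ((W NAND (Y NAND X)) NAND W)

g1 = Y NAND X
g3 = W NAND g1 = W NAND (Y NAND X)
g4 = g3 NAND W = (W NAND (Y NAND X)) NAND W
g5 = Y NAND g4 = Y NAND ((W NAND (Y NAND X)) NAND W)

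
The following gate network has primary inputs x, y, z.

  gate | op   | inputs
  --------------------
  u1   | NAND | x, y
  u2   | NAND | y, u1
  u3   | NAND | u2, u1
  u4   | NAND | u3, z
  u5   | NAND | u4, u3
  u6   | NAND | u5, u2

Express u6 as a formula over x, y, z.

((((y NAND (x NAND y)) NAND (x NAND y)) NAND z) NAND ((y NAND (x NAND y)) NAND (x NAND y))) NAND (y NAND (x NAND y))

u1 = x NAND y
u2 = y NAND u1 = y NAND (x NAND y)
u3 = u2 NAND u1 = (y NAND (x NAND y)) NAND (x NAND y)
u4 = u3 NAND z = ((y NAND (x NAND y)) NAND (x NAND y)) NAND z
u5 = u4 NAND u3 = (((y NAND (x NAND y)) NAND (x NAND y)) NAND z) NAND ((y NAND (x NAND y)) NAND (x NAND y))
u6 = u5 NAND u2 = ((((y NAND (x NAND y)) NAND (x NAND y)) NAND z) NAND ((y NAND (x NAND y)) NAND (x NAND y))) NAND (y NAND (x NAND y))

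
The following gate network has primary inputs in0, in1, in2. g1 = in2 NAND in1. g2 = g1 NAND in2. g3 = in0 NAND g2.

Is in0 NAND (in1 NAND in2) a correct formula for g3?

No

g1 = in2 NAND in1
g2 = g1 NAND in2 = (in2 NAND in1) NAND in2
g3 = in0 NAND g2 = in0 NAND ((in2 NAND in1) NAND in2)
At in0=1, in1=0, in2=1: circuit gives 1, formula gives 0.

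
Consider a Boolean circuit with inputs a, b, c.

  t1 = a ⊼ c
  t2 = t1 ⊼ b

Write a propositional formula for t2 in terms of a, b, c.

t1 = a ⊼ c
t2 = t1 ⊼ b = (a ⊼ c) ⊼ b

(a ⊼ c) ⊼ b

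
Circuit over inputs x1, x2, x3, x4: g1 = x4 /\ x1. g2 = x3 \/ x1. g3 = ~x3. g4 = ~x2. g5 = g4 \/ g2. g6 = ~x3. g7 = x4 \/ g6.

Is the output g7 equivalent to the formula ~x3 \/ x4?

Yes

g6 = ~x3
g7 = x4 \/ g6 = x4 \/ ~x3
At x1=0, x2=0, x3=1, x4=0: circuit gives 0, formula gives 0.
At x1=0, x2=0, x3=0, x4=0: circuit gives 1, formula gives 1.
Agrees on all 16 inputs.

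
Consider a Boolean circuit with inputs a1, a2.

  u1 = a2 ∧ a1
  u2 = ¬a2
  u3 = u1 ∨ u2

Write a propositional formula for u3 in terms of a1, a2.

u1 = a2 ∧ a1
u2 = ¬a2
u3 = u1 ∨ u2 = (a2 ∧ a1) ∨ ¬a2

(a2 ∧ a1) ∨ ¬a2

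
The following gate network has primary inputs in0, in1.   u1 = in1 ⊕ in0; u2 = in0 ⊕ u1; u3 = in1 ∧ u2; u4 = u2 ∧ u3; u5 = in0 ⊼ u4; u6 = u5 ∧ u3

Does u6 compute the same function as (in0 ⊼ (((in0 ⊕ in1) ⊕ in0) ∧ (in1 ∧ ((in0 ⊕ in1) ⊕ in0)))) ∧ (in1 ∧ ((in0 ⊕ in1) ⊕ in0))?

Yes

u1 = in1 ⊕ in0
u2 = in0 ⊕ u1 = in0 ⊕ (in1 ⊕ in0)
u3 = in1 ∧ u2 = in1 ∧ (in0 ⊕ (in1 ⊕ in0))
u4 = u2 ∧ u3 = (in0 ⊕ (in1 ⊕ in0)) ∧ (in1 ∧ (in0 ⊕ (in1 ⊕ in0)))
u5 = in0 ⊼ u4 = in0 ⊼ ((in0 ⊕ (in1 ⊕ in0)) ∧ (in1 ∧ (in0 ⊕ (in1 ⊕ in0))))
u6 = u5 ∧ u3 = (in0 ⊼ ((in0 ⊕ (in1 ⊕ in0)) ∧ (in1 ∧ (in0 ⊕ (in1 ⊕ in0))))) ∧ (in1 ∧ (in0 ⊕ (in1 ⊕ in0)))
At in0=0, in1=0: circuit gives 0, formula gives 0.
At in0=0, in1=1: circuit gives 1, formula gives 1.
Agrees on all 4 inputs.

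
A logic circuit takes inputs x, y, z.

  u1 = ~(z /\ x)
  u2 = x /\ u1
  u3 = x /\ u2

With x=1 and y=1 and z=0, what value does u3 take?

1

u1 = ~(0 /\ 1) = 1
u2 = 1 /\ 1 = 1
u3 = 1 /\ 1 = 1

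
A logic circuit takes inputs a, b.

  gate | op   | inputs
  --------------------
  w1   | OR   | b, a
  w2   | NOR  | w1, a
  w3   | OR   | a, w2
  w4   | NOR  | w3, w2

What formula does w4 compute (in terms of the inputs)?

w1 = b OR a
w2 = w1 NOR a = (b OR a) NOR a
w3 = a OR w2 = a OR ((b OR a) NOR a)
w4 = w3 NOR w2 = (a OR ((b OR a) NOR a)) NOR ((b OR a) NOR a)

(a OR ((b OR a) NOR a)) NOR ((b OR a) NOR a)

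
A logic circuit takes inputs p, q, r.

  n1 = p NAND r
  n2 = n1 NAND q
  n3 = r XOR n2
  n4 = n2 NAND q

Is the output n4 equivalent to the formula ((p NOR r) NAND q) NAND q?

No

n1 = p NAND r
n2 = n1 NAND q = (p NAND r) NAND q
n4 = n2 NAND q = ((p NAND r) NAND q) NAND q
At p=0, q=1, r=1: circuit gives 1, formula gives 0.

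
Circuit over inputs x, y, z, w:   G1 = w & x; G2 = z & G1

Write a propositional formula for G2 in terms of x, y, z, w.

G1 = w & x
G2 = z & G1 = z & (w & x)

z & (w & x)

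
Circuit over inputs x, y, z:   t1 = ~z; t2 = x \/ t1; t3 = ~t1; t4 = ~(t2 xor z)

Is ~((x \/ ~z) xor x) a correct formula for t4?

No

t1 = ~z
t2 = x \/ t1 = x \/ ~z
t4 = ~(t2 xor z) = ~((x \/ ~z) xor z)
At x=0, y=0, z=1: circuit gives 0, formula gives 1.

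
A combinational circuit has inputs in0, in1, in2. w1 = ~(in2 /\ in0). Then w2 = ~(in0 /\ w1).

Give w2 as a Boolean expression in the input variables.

~(in0 /\ (~(in2 /\ in0)))

w1 = ~(in2 /\ in0)
w2 = ~(in0 /\ w1) = ~(in0 /\ (~(in2 /\ in0)))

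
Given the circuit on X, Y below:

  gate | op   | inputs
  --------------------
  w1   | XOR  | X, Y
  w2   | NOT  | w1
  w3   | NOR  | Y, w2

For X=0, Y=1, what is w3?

w1 = 0 XOR 1 = 1
w2 = NOT 1 = 0
w3 = 1 NOR 0 = 0

0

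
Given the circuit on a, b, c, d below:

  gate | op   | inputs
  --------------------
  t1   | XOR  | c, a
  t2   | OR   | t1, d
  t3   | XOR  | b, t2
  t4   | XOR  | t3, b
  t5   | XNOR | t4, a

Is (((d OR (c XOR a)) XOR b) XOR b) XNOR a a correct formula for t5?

t1 = c XOR a
t2 = t1 OR d = (c XOR a) OR d
t3 = b XOR t2 = b XOR ((c XOR a) OR d)
t4 = t3 XOR b = (b XOR ((c XOR a) OR d)) XOR b
t5 = t4 XNOR a = ((b XOR ((c XOR a) OR d)) XOR b) XNOR a
At a=0, b=0, c=0, d=1: circuit gives 0, formula gives 0.
At a=0, b=0, c=0, d=0: circuit gives 1, formula gives 1.
Agrees on all 16 inputs.

Yes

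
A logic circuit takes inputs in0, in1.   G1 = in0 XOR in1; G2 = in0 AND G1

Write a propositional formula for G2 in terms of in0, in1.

G1 = in0 XOR in1
G2 = in0 AND G1 = in0 AND (in0 XOR in1)

in0 AND (in0 XOR in1)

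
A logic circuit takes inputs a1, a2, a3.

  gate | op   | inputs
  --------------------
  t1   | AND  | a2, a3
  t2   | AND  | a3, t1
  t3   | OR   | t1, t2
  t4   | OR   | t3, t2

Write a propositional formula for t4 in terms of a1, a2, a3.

((a2 AND a3) OR (a3 AND (a2 AND a3))) OR (a3 AND (a2 AND a3))

t1 = a2 AND a3
t2 = a3 AND t1 = a3 AND (a2 AND a3)
t3 = t1 OR t2 = (a2 AND a3) OR (a3 AND (a2 AND a3))
t4 = t3 OR t2 = ((a2 AND a3) OR (a3 AND (a2 AND a3))) OR (a3 AND (a2 AND a3))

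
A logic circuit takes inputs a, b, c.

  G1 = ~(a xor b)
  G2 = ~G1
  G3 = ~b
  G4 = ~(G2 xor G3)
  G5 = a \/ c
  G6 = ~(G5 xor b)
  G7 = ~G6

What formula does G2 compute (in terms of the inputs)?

G1 = ~(a xor b)
G2 = ~G1 = ~(~(a xor b))

~(~(a xor b))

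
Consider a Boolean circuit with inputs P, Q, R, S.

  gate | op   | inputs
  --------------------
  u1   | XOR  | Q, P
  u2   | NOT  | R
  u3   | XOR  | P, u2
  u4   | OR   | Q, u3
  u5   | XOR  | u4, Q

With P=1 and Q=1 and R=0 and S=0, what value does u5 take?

0

u2 = NOT 0 = 1
u3 = 1 XOR 1 = 0
u4 = 1 OR 0 = 1
u5 = 1 XOR 1 = 0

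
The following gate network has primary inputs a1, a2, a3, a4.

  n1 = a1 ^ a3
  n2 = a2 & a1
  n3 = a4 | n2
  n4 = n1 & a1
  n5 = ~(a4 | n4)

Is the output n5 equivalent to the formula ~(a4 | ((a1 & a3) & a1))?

n1 = a1 ^ a3
n4 = n1 & a1 = (a1 ^ a3) & a1
n5 = ~(a4 | n4) = ~(a4 | ((a1 ^ a3) & a1))
At a1=1, a2=0, a3=0, a4=0: circuit gives 0, formula gives 1.

No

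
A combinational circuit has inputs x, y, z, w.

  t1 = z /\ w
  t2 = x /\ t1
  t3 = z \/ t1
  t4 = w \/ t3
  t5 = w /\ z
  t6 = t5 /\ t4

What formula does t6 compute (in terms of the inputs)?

t1 = z /\ w
t3 = z \/ t1 = z \/ (z /\ w)
t4 = w \/ t3 = w \/ (z \/ (z /\ w))
t5 = w /\ z
t6 = t5 /\ t4 = (w /\ z) /\ (w \/ (z \/ (z /\ w)))

(w /\ z) /\ (w \/ (z \/ (z /\ w)))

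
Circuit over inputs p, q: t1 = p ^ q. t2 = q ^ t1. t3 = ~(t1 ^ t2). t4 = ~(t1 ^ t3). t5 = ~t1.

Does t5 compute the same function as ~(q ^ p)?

t1 = p ^ q
t5 = ~t1 = ~(p ^ q)
At p=0, q=1: circuit gives 0, formula gives 0.
At p=0, q=0: circuit gives 1, formula gives 1.
Agrees on all 4 inputs.

Yes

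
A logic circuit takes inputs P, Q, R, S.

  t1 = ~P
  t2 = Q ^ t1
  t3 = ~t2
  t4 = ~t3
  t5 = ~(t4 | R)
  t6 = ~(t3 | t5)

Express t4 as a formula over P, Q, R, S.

t1 = ~P
t2 = Q ^ t1 = Q ^ ~P
t3 = ~t2 = ~(Q ^ ~P)
t4 = ~t3 = ~~(Q ^ ~P)

~~(Q ^ ~P)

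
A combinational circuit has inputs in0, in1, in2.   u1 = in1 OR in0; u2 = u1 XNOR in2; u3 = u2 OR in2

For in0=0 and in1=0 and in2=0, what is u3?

u1 = 0 OR 0 = 0
u2 = 0 XNOR 0 = 1
u3 = 1 OR 0 = 1

1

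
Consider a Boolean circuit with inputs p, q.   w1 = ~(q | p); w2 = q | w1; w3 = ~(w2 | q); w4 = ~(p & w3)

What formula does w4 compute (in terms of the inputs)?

~(p & (~((q | (~(q | p))) | q)))

w1 = ~(q | p)
w2 = q | w1 = q | (~(q | p))
w3 = ~(w2 | q) = ~((q | (~(q | p))) | q)
w4 = ~(p & w3) = ~(p & (~((q | (~(q | p))) | q)))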